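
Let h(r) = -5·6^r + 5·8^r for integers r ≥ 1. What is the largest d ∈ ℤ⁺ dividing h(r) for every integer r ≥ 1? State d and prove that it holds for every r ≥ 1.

d = 10

Computing the first values: h(1) = 10 and h(2) = 140; gcd(10, 140) = 10, so d ≤ 10.
We prove 10 | -5·6^r + 5·8^r for all r ≥ 1 by induction on r.
Base case (r = 1): h(1) = 10 = 10·(1), so 10 | h(1).
Inductive step: assume the claim holds for r = k, i.e. 10 | h(k). Then
h(k+1) − 8·h(k) = (-5·6^(k+1) + 5·8^(k+1)) − 8·(-5·6^k + 5·8^k) = (-5)·6^k·(6 − 8) = (10)·6^k. Since 10 | h(k) by the inductive hypothesis, 10 | 8·h(k); and 10 | 10 since 10 = 10·1. Therefore 10 | h(k+1).
By the principle of mathematical induction, the result holds for all r ≥ 1.
Therefore the largest such d is 10.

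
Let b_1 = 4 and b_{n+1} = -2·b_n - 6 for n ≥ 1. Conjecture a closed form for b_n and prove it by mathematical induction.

Computing the first terms: b_1 = 4, b_2 = -14, b_3 = 22. This suggests b_n = -3(-2)^n - 2.
For the base case n = 1: the formula gives 4 = 4 = b_1.
Inductive step: suppose the statement holds for some i ≥ 1, so b_i = -3(-2)^i - 2.
Then b_{i+1} = -2·b_i - 6 = -2·(-3(-2)^i - 2) - 6 = -3(-2)^(i + 1) - 2,
which is the claimed formula at n = i+1.
By induction, the statement is established for all n ≥ 1.

b_n = -3(-2)^n - 2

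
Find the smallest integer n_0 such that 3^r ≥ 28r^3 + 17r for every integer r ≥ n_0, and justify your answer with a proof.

At r = 9: 19683 < 20565, so the inequality fails and n_0 ≥ 10. We prove 3^r ≥ 28r^3 + 17r for all r ≥ 10.
Base step (r = 10): 3^r = 59049 and 28r^3 + 17r = 28170, so 59049 ≥ 28170.
Inductive step: assume the claim holds for r = j, so 3^j ≥ 28j^3 + 17j.
Then 3^(j + 1) = 3·(3^j) ≥ 3·(28j^3 + 17j).
Also, for j ≥ 10 we have 3·(28j^3 + 17j) ≥ 28(j+1)^3 + 17(j+1), since 3·(28j^3 + 17j) − (28(j+1)^3 + 17(j+1)) = 56j^3 - 84j^2 - 50j - 45, which is nonnegative for all j ≥ 10.
Combining, 3^(j + 1) ≥ 28(j+1)^3 + 17(j+1).
By the principle of mathematical induction, the result holds for all r ≥ 10.
Hence the smallest such n_0 is 10.

n_0 = 10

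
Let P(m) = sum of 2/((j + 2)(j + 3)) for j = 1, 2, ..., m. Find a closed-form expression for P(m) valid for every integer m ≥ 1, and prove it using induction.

P(m) = 2m/(3(m + 3))

We claim P(m) = 2m/(3(m + 3)) for all m ≥ 1.
Base case (m = 1): P(1) = 1/6, and the closed form gives 1/6. They agree.
Inductive step: assume the claim holds for m = j, so P(j) = 2j/(3(j + 3)).
Then P(j+1) = P(j) + (2/((j + 3)(j + 4))) = (2j/(3(j + 3))) + (2/((j + 3)(j + 4))).
Simplifying, P(j+1) = 2(j + 1)/(3(j + 4)) = 2(j+1)/(3((j+1) + 3)),
which is the closed form with m = j+1.
By induction, the statement is established for all m ≥ 1.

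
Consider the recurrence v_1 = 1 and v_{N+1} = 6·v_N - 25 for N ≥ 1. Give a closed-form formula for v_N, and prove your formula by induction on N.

v_N = -4·6^(N - 1) + 5

Computing the first terms: v_1 = 1, v_2 = -19, v_3 = -139. This suggests v_N = -4·6^(N - 1) + 5.
Base step (N = 1): the formula gives 1 = 1 = v_1.
Inductive step: assume the claim holds for N = m, so v_m = -4·6^(m - 1) + 5.
Then v_{m+1} = 6·v_m - 25 = 6·(-4·6^(m - 1) + 5) - 25 = -4·6^m + 5 = -4·6^((m+1) - 1) + 5,
which is the claimed formula at N = m+1.
By induction, the statement is established for all N ≥ 1.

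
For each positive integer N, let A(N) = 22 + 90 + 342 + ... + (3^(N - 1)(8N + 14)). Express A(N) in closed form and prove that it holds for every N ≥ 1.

A(N) = 3^N(4N + 5) - 5

We claim A(N) = 3^N(4N + 5) - 5 for all N ≥ 1.
For the base case N = 1: A(1) = 22, and the closed form gives 22. They agree.
Inductive step: suppose the statement holds for some j ≥ 1, so A(j) = 3^j(4j + 5) - 5.
Then A(j+1) = A(j) + (3^j(8j + 22)) = (3^j(4j + 5) - 5) + (3^j(8j + 22)).
Simplifying, A(j+1) = 12·3^j·j + 27·3^j - 5 = 3^(j+1)(4(j+1) + 5) - 5,
which is the closed form with N = j+1.
This completes the induction.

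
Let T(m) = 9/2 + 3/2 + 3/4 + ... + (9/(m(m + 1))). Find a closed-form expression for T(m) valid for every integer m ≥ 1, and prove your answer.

We claim T(m) = 9m/(m + 1) for all m ≥ 1.
For the base case m = 1: T(1) = 9/2, and the closed form gives 9/2. They agree.
Inductive step: suppose the statement holds for some p ≥ 1, so T(p) = 9p/(p + 1).
Then T(p+1) = T(p) + (9/((p + 1)(p + 2))) = (9p/(p + 1)) + (9/((p + 1)(p + 2))).
Simplifying, T(p+1) = 9(p + 1)/(p + 2) = 9(p+1)/((p+1) + 1),
which is the closed form with m = p+1.
By the principle of mathematical induction, the result holds for all m ≥ 1.

T(m) = 9m/(m + 1)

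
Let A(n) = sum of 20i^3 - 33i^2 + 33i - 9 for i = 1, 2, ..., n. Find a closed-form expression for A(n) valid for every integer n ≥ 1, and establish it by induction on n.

A(n) = n(5n^3 - n^2 + 5n + 2)

We claim A(n) = n(5n^3 - n^2 + 5n + 2) for all n ≥ 1.
Base step (n = 1): A(1) = 11, and the closed form gives 11. They agree.
Inductive step: assume the claim holds for n = i, so A(i) = i(5i^3 - i^2 + 5i + 2).
Then A(i+1) = A(i) + (20i^3 + 27i^2 + 27i + 11) = (i(5i^3 - i^2 + 5i + 2)) + (20i^3 + 27i^2 + 27i + 11).
Simplifying, A(i+1) = (i + 1)(5i^3 + 14i^2 + 18i + 11) = (i+1)(5(i+1)^3 - (i+1)^2 + 5(i+1) + 2),
which is the closed form with n = i+1.
Hence, by induction on n, the claim holds for every n ≥ 1.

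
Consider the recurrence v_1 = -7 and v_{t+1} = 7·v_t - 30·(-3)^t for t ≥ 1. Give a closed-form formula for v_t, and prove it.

v_t = -(-3)^(t + 1) + 2·7^(t - 1)

Computing the first terms: v_1 = -7, v_2 = 41, v_3 = 17. This suggests v_t = -(-3)^(t + 1) + 2·7^(t - 1).
For the base case t = 1: the formula gives -7 = -7 = v_1.
Suppose the result is true for t = m, so v_m = -(-3)^(m + 1) + 2·7^(m - 1).
Then v_{m+1} = 7·v_m - 30·(-3)^m = 7·(-(-3)^(m + 1) + 2·7^(m - 1)) - 30·(-3)^m = -(-3)^(m + 2) + 2·7^m = -(-3)^((m+1) + 1) + 2·7^((m+1) - 1),
which is the claimed formula at t = m+1.
By the principle of mathematical induction, the result holds for all t ≥ 1.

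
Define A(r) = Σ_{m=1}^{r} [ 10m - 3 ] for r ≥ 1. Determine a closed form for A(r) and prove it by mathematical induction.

A(r) = r(5r + 2)

We claim A(r) = r(5r + 2) for all r ≥ 1.
Base case (r = 1): A(1) = 7, and the closed form gives 7. They agree.
Inductive step: suppose the statement holds for some m ≥ 1, so A(m) = m(5m + 2).
Then A(m+1) = A(m) + (10m + 7) = (m(5m + 2)) + (10m + 7).
Simplifying, A(m+1) = (m + 1)(5m + 7) = (m+1)(5(m+1) + 2),
which is the closed form with r = m+1.
This completes the induction.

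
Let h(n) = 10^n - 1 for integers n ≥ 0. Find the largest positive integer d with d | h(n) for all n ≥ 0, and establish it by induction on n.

d = 9

Computing the first values: h(0) = 0 and h(1) = 9; gcd(0, 9) = 9, so d ≤ 9.
We prove 9 | 10^n - 1 for all n ≥ 0 by induction on n.
Base case (n = 0): h(0) = 0 = 9·(0), so 9 | h(0).
Suppose the result is true for n = j, i.e. 9 | h(j). Then
h(j+1) = 10^(j+1) - 1 = 10·(10^j - 1) + 9 = 10·h(j) + 9. The first term is divisible by 9 by the inductive hypothesis, and 9 is divisible by 9. Hence 9 | h(j+1).
This completes the induction.
Therefore the largest such d is 9.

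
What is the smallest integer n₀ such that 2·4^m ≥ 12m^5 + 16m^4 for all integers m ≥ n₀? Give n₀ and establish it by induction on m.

n₀ = 10

At m = 9: 524288 < 813564, so the inequality fails and n₀ ≥ 10. We prove 2·4^m ≥ 12m^5 + 16m^4 for all m ≥ 10.
When m = 10: 2·4^m = 2097152 and 12m^5 + 16m^4 = 1360000, so 2097152 ≥ 1360000.
Inductive step: assume the claim holds for m = p, so 2·4^p ≥ 12p^5 + 16p^4.
Then 2·4^(p + 1) = 4·(2·4^p) ≥ 4·(12p^5 + 16p^4).
Also, for p ≥ 10 we have 4·(12p^5 + 16p^4) ≥ 12(p+1)^5 + 16(p+1)^4, since 4·(12p^5 + 16p^4) − (12(p+1)^5 + 16(p+1)^4) = 36p^5 - 12p^4 - 184p^3 - 216p^2 - 124p - 28, which is nonnegative for all p ≥ 10.
Combining, 2·4^(p + 1) ≥ 12(p+1)^5 + 16(p+1)^4.
Hence, by induction on m, the claim holds for every m ≥ 10.
Hence the smallest such n₀ is 10.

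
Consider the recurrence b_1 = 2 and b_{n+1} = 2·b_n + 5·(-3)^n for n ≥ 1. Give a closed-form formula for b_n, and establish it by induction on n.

Computing the first terms: b_1 = 2, b_2 = -11, b_3 = 23. This suggests b_n = -(-3)^n - 2^(n - 1).
When n = 1: the formula gives 2 = 2 = b_1.
For the inductive step, assume it holds for an arbitrary i ≥ 1, so b_i = -(-3)^i - 2^(i - 1).
Then b_{i+1} = 2·b_i + 5·(-3)^i = 2·(-(-3)^i - 2^(i - 1)) + 5·(-3)^i = -(-3)^(i + 1) - 2^i = -(-3)^(i+1) - 2^((i+1) - 1),
which is the claimed formula at n = i+1.
By the principle of mathematical induction, the result holds for all n ≥ 1.

b_n = -(-3)^n - 2^(n - 1)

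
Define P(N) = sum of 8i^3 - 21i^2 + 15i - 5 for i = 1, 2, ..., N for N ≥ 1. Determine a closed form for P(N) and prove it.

P(N) = N(2N^3 - 3N^2 - N - 1)

We claim P(N) = N(2N^3 - 3N^2 - N - 1) for all N ≥ 1.
When N = 1: P(1) = -3, and the closed form gives -3. They agree.
Inductive step: assume the claim holds for N = i, so P(i) = i(2i^3 - 3i^2 - i - 1).
Then P(i+1) = P(i) + (8i^3 + 3i^2 - 3i - 3) = (i(2i^3 - 3i^2 - i - 1)) + (8i^3 + 3i^2 - 3i - 3).
Simplifying, P(i+1) = (i + 1)(2i^3 + 3i^2 - i - 3) = (i+1)(2(i+1)^3 - 3(i+1)^2 - (i+1) - 1),
which is the closed form with N = i+1.
By the principle of mathematical induction, the result holds for all N ≥ 1.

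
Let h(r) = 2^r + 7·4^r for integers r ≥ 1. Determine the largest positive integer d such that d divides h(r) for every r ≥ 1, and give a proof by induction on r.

d = 2

Computing the first values: h(1) = 30 and h(2) = 116; gcd(30, 116) = 2, so d ≤ 2.
We prove 2 | 2^r + 7·4^r for all r ≥ 1 by induction on r.
Base step (r = 1): h(1) = 30 = 2·(15), so 2 | h(1).
Inductive step: assume the claim holds for r = k, i.e. 2 | h(k). Then
h(k+1) − 4·h(k) = (2^(k+1) + 7·4^(k+1)) − 4·(2^k + 7·4^k) = (1)·2^k·(2 − 4) = (-2)·2^k. Since 2 | h(k) by the inductive hypothesis, 2 | 4·h(k); and 2 | -2 since -2 = 2·-1. Therefore 2 | h(k+1).
This completes the induction.
Therefore the largest such d is 2.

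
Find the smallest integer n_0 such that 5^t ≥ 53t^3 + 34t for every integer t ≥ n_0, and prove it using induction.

n_0 = 6

At t = 5: 3125 < 6795, so the inequality fails and n_0 ≥ 6. We prove 5^t ≥ 53t^3 + 34t for all t ≥ 6.
Base case (t = 6): 5^t = 15625 and 53t^3 + 34t = 11652, so 15625 ≥ 11652.
Suppose the result is true for t = k, so 5^k ≥ 53k^3 + 34k.
Then 5^(k + 1) = 5·(5^k) ≥ 5·(53k^3 + 34k).
Also, for k ≥ 6 we have 5·(53k^3 + 34k) ≥ 53(k+1)^3 + 34(k+1), since 5·(53k^3 + 34k) − (53(k+1)^3 + 34(k+1)) = 212k^3 - 159k^2 - 23k - 87, which is nonnegative for all k ≥ 6.
Combining, 5^(k + 1) ≥ 53(k+1)^3 + 34(k+1).
Hence, by induction on t, the claim holds for every t ≥ 6.
Hence the smallest such n_0 is 6.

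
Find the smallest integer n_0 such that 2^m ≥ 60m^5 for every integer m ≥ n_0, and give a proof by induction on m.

n_0 = 31

At m = 30: 1073741824 < 1458000000, so the inequality fails and n_0 ≥ 31. We prove 2^m ≥ 60m^5 for all m ≥ 31.
Base case (m = 31): 2^m = 2147483648 and 60m^5 = 1717749060, so 2147483648 ≥ 1717749060.
Inductive step: suppose the statement holds for some p ≥ 31, so 2^p ≥ 60p^5.
Then 2^(p + 1) = 2·(2^p) ≥ 2·(60p^5).
Also, for p ≥ 31 we have 2·(60p^5) ≥ 60(p+1)^5, since 2 ≥ (1 + 1/p)^5 for all p ≥ 31.
Combining, 2^(p + 1) ≥ 60(p+1)^5.
Hence, by induction on m, the claim holds for every m ≥ 31.
Hence the smallest such n_0 is 31.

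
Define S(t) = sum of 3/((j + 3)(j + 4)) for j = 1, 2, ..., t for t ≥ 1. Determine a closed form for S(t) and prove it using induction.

S(t) = 3t/(4(t + 4))

We claim S(t) = 3t/(4(t + 4)) for all t ≥ 1.
Base step (t = 1): S(1) = 3/20, and the closed form gives 3/20. They agree.
Inductive step: assume the claim holds for t = j, so S(j) = 3j/(4(j + 4)).
Then S(j+1) = S(j) + (3/((j + 4)(j + 5))) = (3j/(4(j + 4))) + (3/((j + 4)(j + 5))).
Simplifying, S(j+1) = 3(j + 1)/(4(j + 5)) = 3(j+1)/(4((j+1) + 4)),
which is the closed form with t = j+1.
By the principle of mathematical induction, the result holds for all t ≥ 1.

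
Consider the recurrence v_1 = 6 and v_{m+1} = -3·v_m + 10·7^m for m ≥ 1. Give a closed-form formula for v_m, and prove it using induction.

v_m = -(-3)^(m - 1) + 7^m

Computing the first terms: v_1 = 6, v_2 = 52, v_3 = 334. This suggests v_m = -(-3)^(m - 1) + 7^m.
When m = 1: the formula gives 6 = 6 = v_1.
Inductive step: suppose the statement holds for some p ≥ 1, so v_p = -(-3)^(p - 1) + 7^p.
Then v_{p+1} = -3·v_p + 10·7^p = -3·(-(-3)^(p - 1) + 7^p) + 10·7^p = -(-3)^p + 7^(p + 1) = -(-3)^((p+1) - 1) + 7^(p+1),
which is the claimed formula at m = p+1.
This completes the induction.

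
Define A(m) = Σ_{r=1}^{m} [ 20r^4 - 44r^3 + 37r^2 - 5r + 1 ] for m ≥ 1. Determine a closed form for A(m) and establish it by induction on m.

We claim A(m) = m(4m^4 - m^3 - 3m^2 + 5m + 4) for all m ≥ 1.
Base case (m = 1): A(1) = 9, and the closed form gives 9. They agree.
Inductive step: suppose the statement holds for some r ≥ 1, so A(r) = r(4r^4 - r^3 - 3r^2 + 5r + 4).
Then A(r+1) = A(r) + (20r^4 + 36r^3 + 25r^2 + 17r + 9) = (r(4r^4 - r^3 - 3r^2 + 5r + 4)) + (20r^4 + 36r^3 + 25r^2 + 17r + 9).
Simplifying, A(r+1) = (r + 1)(4r^4 + 15r^3 + 18r^2 + 12r + 9) = (r+1)(4(r+1)^4 - (r+1)^3 - 3(r+1)^2 + 5(r+1) + 4),
which is the closed form with m = r+1.
Hence, by induction on m, the claim holds for every m ≥ 1.

A(m) = m(4m^4 - m^3 - 3m^2 + 5m + 4)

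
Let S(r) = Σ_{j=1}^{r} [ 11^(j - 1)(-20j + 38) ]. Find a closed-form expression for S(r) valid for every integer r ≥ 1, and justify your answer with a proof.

We claim S(r) = 2·11^r(-r + 2) - 4 for all r ≥ 1.
When r = 1: S(1) = 18, and the closed form gives 18. They agree.
Suppose the result is true for r = j, so S(j) = 2·11^j(-j + 2) - 4.
Then S(j+1) = S(j) + (11^j(-20j + 18)) = (2·11^j(-j + 2) - 4) + (11^j(-20j + 18)).
Simplifying, S(j+1) = -22·11^j·j + 22·11^j - 4 = 2·11^(j+1)(-(j+1) + 2) - 4,
which is the closed form with r = j+1.
Hence, by induction on r, the claim holds for every r ≥ 1.

S(r) = 2·11^r(-r + 2) - 4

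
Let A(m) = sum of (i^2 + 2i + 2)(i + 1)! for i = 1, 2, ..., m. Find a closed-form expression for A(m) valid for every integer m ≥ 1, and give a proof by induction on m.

We claim A(m) = (m + 1)(m + 2)! - 2 for all m ≥ 1.
When m = 1: A(1) = 10, and the closed form gives 10. They agree.
For the inductive step, assume it holds for an arbitrary i ≥ 1, so A(i) = (i + 1)(i + 2)! - 2.
Then A(i+1) = A(i) + ((i^2 + 4i + 5)(i + 2)!) = ((i + 1)(i + 2)! - 2) + ((i^2 + 4i + 5)(i + 2)!).
Simplifying, A(i+1) = ((i+1) + 1)((i+1) + 2)! - 2,
which is the closed form with m = i+1.
By induction, the statement is established for all m ≥ 1.

A(m) = (m + 1)(m + 2)! - 2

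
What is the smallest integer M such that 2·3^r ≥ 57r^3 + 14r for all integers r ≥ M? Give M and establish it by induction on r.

M = 10

At r = 9: 39366 < 41679, so the inequality fails and M ≥ 10. We prove 2·3^r ≥ 57r^3 + 14r for all r ≥ 10.
Base step (r = 10): 2·3^r = 118098 and 57r^3 + 14r = 57140, so 118098 ≥ 57140.
Inductive step: suppose the statement holds for some i ≥ 10, so 2·3^i ≥ 57i^3 + 14i.
Then 2·3^(i + 1) = 3·(2·3^i) ≥ 3·(57i^3 + 14i).
Also, for i ≥ 10 we have 3·(57i^3 + 14i) ≥ 57(i+1)^3 + 14(i+1), since 3·(57i^3 + 14i) − (57(i+1)^3 + 14(i+1)) = 114i^3 - 171i^2 - 143i - 71, which is nonnegative for all i ≥ 10.
Combining, 2·3^(i + 1) ≥ 57(i+1)^3 + 14(i+1).
By induction, the statement is established for all r ≥ 10.
Hence the smallest such M is 10.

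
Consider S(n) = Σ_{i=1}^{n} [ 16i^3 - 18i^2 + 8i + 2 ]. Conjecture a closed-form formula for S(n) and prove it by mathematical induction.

We claim S(n) = n(4n^3 + 2n^2 - n + 3) for all n ≥ 1.
Base step (n = 1): S(1) = 8, and the closed form gives 8. They agree.
For the inductive step, assume it holds for an arbitrary i ≥ 1, so S(i) = i(4i^3 + 2i^2 - i + 3).
Then S(i+1) = S(i) + (16i^3 + 30i^2 + 20i + 8) = (i(4i^3 + 2i^2 - i + 3)) + (16i^3 + 30i^2 + 20i + 8).
Simplifying, S(i+1) = (i + 1)(4i^3 + 14i^2 + 15i + 8) = (i+1)(4(i+1)^3 + 2(i+1)^2 - (i+1) + 3),
which is the closed form with n = i+1.
Hence, by induction on n, the claim holds for every n ≥ 1.

S(n) = n(4n^3 + 2n^2 - n + 3)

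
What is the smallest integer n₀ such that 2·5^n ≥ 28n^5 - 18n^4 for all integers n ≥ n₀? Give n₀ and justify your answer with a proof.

At n = 8: 781250 < 843776, so the inequality fails and n₀ ≥ 9. We prove 2·5^n ≥ 28n^5 - 18n^4 for all n ≥ 9.
For the base case n = 9: 2·5^n = 3906250 and 28n^5 - 18n^4 = 1535274, so 3906250 ≥ 1535274.
Suppose the result is true for n = p, so 2·5^p ≥ 28p^5 - 18p^4.
Then 2·5^(p + 1) = 5·(2·5^p) ≥ 5·(28p^5 - 18p^4).
Also, for p ≥ 9 we have 5·(28p^5 - 18p^4) ≥ 28(p+1)^5 - 18(p+1)^4, since 5·(28p^5 - 18p^4) − (28(p+1)^5 - 18(p+1)^4) = 112p^5 - 212p^4 - 208p^3 - 172p^2 - 68p - 10, which is nonnegative for all p ≥ 9.
Combining, 2·5^(p + 1) ≥ 28(p+1)^5 - 18(p+1)^4.
By the principle of mathematical induction, the result holds for all n ≥ 9.
Hence the smallest such n₀ is 9.

n₀ = 9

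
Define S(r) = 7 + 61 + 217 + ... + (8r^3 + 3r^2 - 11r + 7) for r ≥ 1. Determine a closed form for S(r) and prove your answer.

We claim S(r) = r(2r^3 + 5r^2 - 2r + 2) for all r ≥ 1.
For the base case r = 1: S(1) = 7, and the closed form gives 7. They agree.
For the inductive step, assume it holds for an arbitrary j ≥ 1, so S(j) = j(2j^3 + 5j^2 - 2j + 2).
Then S(j+1) = S(j) + (8j^3 + 27j^2 + 19j + 7) = (j(2j^3 + 5j^2 - 2j + 2)) + (8j^3 + 27j^2 + 19j + 7).
Simplifying, S(j+1) = (j + 1)(2j^3 + 11j^2 + 14j + 7) = (j+1)(2(j+1)^3 + 5(j+1)^2 - 2(j+1) + 2),
which is the closed form with r = j+1.
Hence, by induction on r, the claim holds for every r ≥ 1.

S(r) = r(2r^3 + 5r^2 - 2r + 2)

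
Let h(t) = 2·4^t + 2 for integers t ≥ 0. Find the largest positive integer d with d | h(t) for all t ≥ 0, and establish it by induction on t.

d = 2

Computing the first values: h(0) = 4 and h(1) = 10; gcd(4, 10) = 2, so d ≤ 2.
We prove 2 | 2·4^t + 2 for all t ≥ 0 by induction on t.
Base case (t = 0): h(0) = 4 = 2·(2), so 2 | h(0).
Suppose the result is true for t = r, i.e. 2 | h(r). Then
h(r+1) = 2·4^(r+1) + 2 = 4·(2·4^r + 2) - 6 = 4·h(r) - 6. The first term is divisible by 2 by the inductive hypothesis, and -6 is divisible by 2. Hence 2 | h(r+1).
By the principle of mathematical induction, the result holds for all t ≥ 0.
Therefore the largest such d is 2.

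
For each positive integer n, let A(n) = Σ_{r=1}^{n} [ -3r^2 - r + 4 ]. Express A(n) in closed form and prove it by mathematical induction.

We claim A(n) = -n(n - 1)(n + 3) for all n ≥ 1.
When n = 1: A(1) = 0, and the closed form gives 0. They agree.
Inductive step: suppose the statement holds for some r ≥ 1, so A(r) = r(-r^2 - 2r + 3).
Then A(r+1) = A(r) + (r(-3r - 7)) = (r(-r^2 - 2r + 3)) + (r(-3r - 7)).
Simplifying, A(r+1) = -r(r + 1)(r + 4) = -(r+1)((r+1) - 1)((r+1) + 3),
which is the closed form with n = r+1.
By the principle of mathematical induction, the result holds for all n ≥ 1.

A(n) = -n(n - 1)(n + 3)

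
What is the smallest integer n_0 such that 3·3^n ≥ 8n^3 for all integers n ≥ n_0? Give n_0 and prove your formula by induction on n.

At n = 5: 729 < 1000, so the inequality fails and n_0 ≥ 6. We prove 3·3^n ≥ 8n^3 for all n ≥ 6.
Base case (n = 6): 3·3^n = 2187 and 8n^3 = 1728, so 2187 ≥ 1728.
Inductive step: suppose the statement holds for some m ≥ 6, so 3·3^m ≥ 8m^3.
Then 3·3^(m + 1) = 3·(3·3^m) ≥ 3·(8m^3).
Also, for m ≥ 6 we have 3·(8m^3) ≥ 8(m+1)^3, since 3 ≥ (1 + 1/m)^3 for all m ≥ 6.
Combining, 3·3^(m + 1) ≥ 8(m+1)^3.
By induction, the statement is established for all n ≥ 6.
Hence the smallest such n_0 is 6.

n_0 = 6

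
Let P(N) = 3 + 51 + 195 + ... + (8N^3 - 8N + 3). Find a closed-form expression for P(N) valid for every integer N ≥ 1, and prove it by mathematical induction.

P(N) = N(2N^3 + 4N^2 - 2N - 1)

We claim P(N) = N(2N^3 + 4N^2 - 2N - 1) for all N ≥ 1.
Base step (N = 1): P(1) = 3, and the closed form gives 3. They agree.
Inductive step: suppose the statement holds for some r ≥ 1, so P(r) = r(2r^3 + 4r^2 - 2r - 1).
Then P(r+1) = P(r) + (-8r + 8(r + 1)^3 - 5) = (r(2r^3 + 4r^2 - 2r - 1)) + (-8r + 8(r + 1)^3 - 5).
Simplifying, P(r+1) = (r + 1)(2r^3 + 10r^2 + 12r + 3) = (r+1)(2(r+1)^3 + 4(r+1)^2 - 2(r+1) - 1),
which is the closed form with N = r+1.
By induction, the statement is established for all N ≥ 1.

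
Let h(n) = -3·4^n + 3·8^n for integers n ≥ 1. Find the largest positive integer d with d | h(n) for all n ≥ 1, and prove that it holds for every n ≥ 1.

Computing the first values: h(1) = 12 and h(2) = 144; gcd(12, 144) = 12, so d ≤ 12.
We prove 12 | -3·4^n + 3·8^n for all n ≥ 1 by induction on n.
When n = 1: h(1) = 12 = 12·(1), so 12 | h(1).
Inductive step: assume the claim holds for n = m, i.e. 12 | h(m). Then
h(m+1) − 8·h(m) = (-3·4^(m+1) + 3·8^(m+1)) − 8·(-3·4^m + 3·8^m) = (-3)·4^m·(4 − 8) = (12)·4^m. Since 12 | h(m) by the inductive hypothesis, 12 | 8·h(m); and 12 | 12 since 12 = 12·1. Therefore 12 | h(m+1).
Hence, by induction on n, the claim holds for every n ≥ 1.
Therefore the largest such d is 12.

d = 12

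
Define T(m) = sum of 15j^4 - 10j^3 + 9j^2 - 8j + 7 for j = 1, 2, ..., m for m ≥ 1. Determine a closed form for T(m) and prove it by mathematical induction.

We claim T(m) = m(3m^4 + 5m^3 + 3m^2 - 2m + 4) for all m ≥ 1.
When m = 1: T(1) = 13, and the closed form gives 13. They agree.
Inductive step: assume the claim holds for m = j, so T(j) = j(3j^4 + 5j^3 + 3j^2 - 2j + 4).
Then T(j+1) = T(j) + (15j^4 + 50j^3 + 69j^2 + 40j + 13) = (j(3j^4 + 5j^3 + 3j^2 - 2j + 4)) + (15j^4 + 50j^3 + 69j^2 + 40j + 13).
Simplifying, T(j+1) = (j + 1)(3j^4 + 17j^3 + 36j^2 + 31j + 13) = (j+1)(3(j+1)^4 + 5(j+1)^3 + 3(j+1)^2 - 2(j+1) + 4),
which is the closed form with m = j+1.
By induction, the statement is established for all m ≥ 1.

T(m) = m(3m^4 + 5m^3 + 3m^2 - 2m + 4)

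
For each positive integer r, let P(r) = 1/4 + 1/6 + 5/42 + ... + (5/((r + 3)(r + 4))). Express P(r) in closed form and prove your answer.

P(r) = 5r/(4(r + 4))

We claim P(r) = 5r/(4(r + 4)) for all r ≥ 1.
Base step (r = 1): P(1) = 1/4, and the closed form gives 1/4. They agree.
Inductive step: suppose the statement holds for some j ≥ 1, so P(j) = 5j/(4(j + 4)).
Then P(j+1) = P(j) + (5/((j + 4)(j + 5))) = (5j/(4(j + 4))) + (5/((j + 4)(j + 5))).
Simplifying, P(j+1) = 5(j + 1)/(4(j + 5)) = 5(j+1)/(4((j+1) + 4)),
which is the closed form with r = j+1.
Hence, by induction on r, the claim holds for every r ≥ 1.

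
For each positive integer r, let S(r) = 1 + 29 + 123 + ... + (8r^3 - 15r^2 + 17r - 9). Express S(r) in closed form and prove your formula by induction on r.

We claim S(r) = r(2r^3 - r^2 + 3r - 3) for all r ≥ 1.
Base step (r = 1): S(1) = 1, and the closed form gives 1. They agree.
Suppose the result is true for r = i, so S(i) = i(2i^3 - i^2 + 3i - 3).
Then S(i+1) = S(i) + (8i^3 + 9i^2 + 11i + 1) = (i(2i^3 - i^2 + 3i - 3)) + (8i^3 + 9i^2 + 11i + 1).
Simplifying, S(i+1) = (i + 1)(2i^3 + 5i^2 + 7i + 1) = (i+1)(2(i+1)^3 - (i+1)^2 + 3(i+1) - 3),
which is the closed form with r = i+1.
By induction, the statement is established for all r ≥ 1.

S(r) = r(2r^3 - r^2 + 3r - 3)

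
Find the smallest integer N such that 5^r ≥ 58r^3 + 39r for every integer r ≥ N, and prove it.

N = 6

At r = 5: 3125 < 7445, so the inequality fails and N ≥ 6. We prove 5^r ≥ 58r^3 + 39r for all r ≥ 6.
Base case (r = 6): 5^r = 15625 and 58r^3 + 39r = 12762, so 15625 ≥ 12762.
Inductive step: suppose the statement holds for some m ≥ 6, so 5^m ≥ 58m^3 + 39m.
Then 5^(m + 1) = 5·(5^m) ≥ 5·(58m^3 + 39m).
Also, for m ≥ 6 we have 5·(58m^3 + 39m) ≥ 58(m+1)^3 + 39(m+1), since 5·(58m^3 + 39m) − (58(m+1)^3 + 39(m+1)) = 232m^3 - 174m^2 - 18m - 97, which is nonnegative for all m ≥ 6.
Combining, 5^(m + 1) ≥ 58(m+1)^3 + 39(m+1).
By the principle of mathematical induction, the result holds for all r ≥ 6.
Hence the smallest such N is 6.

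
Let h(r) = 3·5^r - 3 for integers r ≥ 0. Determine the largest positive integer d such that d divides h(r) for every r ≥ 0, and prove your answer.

Computing the first values: h(0) = 0 and h(1) = 12; gcd(0, 12) = 12, so d ≤ 12.
We prove 12 | 3·5^r - 3 for all r ≥ 0 by induction on r.
Base case (r = 0): h(0) = 0 = 12·(0), so 12 | h(0).
Inductive step: assume the claim holds for r = m, i.e. 12 | h(m). Then
h(m+1) = 3·5^(m+1) - 3 = 5·(3·5^m - 3) + 12 = 5·h(m) + 12. The first term is divisible by 12 by the inductive hypothesis, and 12 is divisible by 12. Hence 12 | h(m+1).
Hence, by induction on r, the claim holds for every r ≥ 0.
Therefore the largest such d is 12.

d = 12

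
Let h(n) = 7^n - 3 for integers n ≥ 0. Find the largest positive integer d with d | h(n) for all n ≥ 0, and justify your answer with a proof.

Computing the first values: h(0) = -2 and h(1) = 4; gcd(-2, 4) = 2, so d ≤ 2.
We prove 2 | 7^n - 3 for all n ≥ 0 by induction on n.
Base step (n = 0): h(0) = -2 = 2·(-1), so 2 | h(0).
Inductive step: suppose the statement holds for some k ≥ 0, i.e. 2 | h(k). Then
h(k+1) = 7^(k+1) - 3 = 7·(7^k - 3) + 18 = 7·h(k) + 18. The first term is divisible by 2 by the inductive hypothesis, and 18 is divisible by 2. Hence 2 | h(k+1).
By induction, the statement is established for all n ≥ 0.
Therefore the largest such d is 2.

d = 2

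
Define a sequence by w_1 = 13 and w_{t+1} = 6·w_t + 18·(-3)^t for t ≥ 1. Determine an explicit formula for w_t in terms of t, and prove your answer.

w_t = -2(-3)^t + 7·6^(t - 1)

Computing the first terms: w_1 = 13, w_2 = 24, w_3 = 306. This suggests w_t = -2(-3)^t + 7·6^(t - 1).
Base case (t = 1): the formula gives 13 = 13 = w_1.
Inductive step: suppose the statement holds for some k ≥ 1, so w_k = -2(-3)^k + 7·6^(k - 1).
Then w_{k+1} = 6·w_k + 18·(-3)^k = 6·(-2(-3)^k + 7·6^(k - 1)) + 18·(-3)^k = -2(-3)^(k + 1) + 7·6^k = -2(-3)^(k+1) + 7·6^((k+1) - 1),
which is the claimed formula at t = k+1.
This completes the induction.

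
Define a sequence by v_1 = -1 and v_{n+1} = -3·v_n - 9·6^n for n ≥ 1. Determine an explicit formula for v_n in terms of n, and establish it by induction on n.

Computing the first terms: v_1 = -1, v_2 = -51, v_3 = -171. This suggests v_n = 5(-3)^(n - 1) - 6^n.
When n = 1: the formula gives -1 = -1 = v_1.
Inductive step: suppose the statement holds for some k ≥ 1, so v_k = 5(-3)^(k - 1) - 6^k.
Then v_{k+1} = -3·v_k - 9·6^k = -3·(5(-3)^(k - 1) - 6^k) - 9·6^k = 5(-3)^k - 6^(k + 1) = 5(-3)^((k+1) - 1) - 6^(k+1),
which is the claimed formula at n = k+1.
By induction, the statement is established for all n ≥ 1.

v_n = 5(-3)^(n - 1) - 6^n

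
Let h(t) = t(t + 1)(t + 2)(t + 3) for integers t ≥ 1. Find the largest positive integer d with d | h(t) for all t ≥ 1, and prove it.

Computing the first values: h(1) = 24 and h(2) = 120; gcd(24, 120) = 24, so d ≤ 24.
We prove 24 | t(t + 1)(t + 2)(t + 3) for all t ≥ 1 by induction on t.
For the base case t = 1: h(1) = 24 = 24·(1), so 24 | h(1).
Suppose the result is true for t = p, i.e. 24 | h(p). Then
h(p+1) − h(p) = (p+1)·(p+2)·(p+3)·(p+4) − p·(p+1)·(p+2)·(p+3) = (p+1)·(p+2)·(p+3)·[(p+4) − p] = 4·(p+1)·(p+2)·(p+3). The product of 3 consecutive integers is divisible by (3)! = 6, so h(p+1) − h(p) is divisible by 4·6 = 24. By the inductive hypothesis 24 | h(p), hence 24 | h(p+1).
This completes the induction.
Therefore the largest such d is 24.

d = 24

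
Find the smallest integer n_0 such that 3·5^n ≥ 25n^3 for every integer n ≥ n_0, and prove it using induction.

n_0 = 4

At n = 3: 375 < 675, so the inequality fails and n_0 ≥ 4. We prove 3·5^n ≥ 25n^3 for all n ≥ 4.
Base step (n = 4): 3·5^n = 1875 and 25n^3 = 1600, so 1875 ≥ 1600.
Inductive step: suppose the statement holds for some k ≥ 4, so 3·5^k ≥ 25k^3.
Then 3·5^(k + 1) = 5·(3·5^k) ≥ 5·(25k^3).
Also, for k ≥ 4 we have 5·(25k^3) ≥ 25(k+1)^3, since 5 ≥ (1 + 1/k)^3 for all k ≥ 4.
Combining, 3·5^(k + 1) ≥ 25(k+1)^3.
By the principle of mathematical induction, the result holds for all n ≥ 4.
Hence the smallest such n_0 is 4.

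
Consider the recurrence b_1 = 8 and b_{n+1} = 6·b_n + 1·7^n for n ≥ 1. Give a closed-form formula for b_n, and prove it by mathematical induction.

b_n = 6^(n - 1) + 7^n

Computing the first terms: b_1 = 8, b_2 = 55, b_3 = 379. This suggests b_n = 6^(n - 1) + 7^n.
When n = 1: the formula gives 8 = 8 = b_1.
Inductive step: assume the claim holds for n = p, so b_p = 6^(p - 1) + 7^p.
Then b_{p+1} = 6·b_p + 1·7^p = 6·(6^(p - 1) + 7^p) + 1·7^p = 6^p + 7^(p + 1) = 6^((p+1) - 1) + 7^(p+1),
which is the claimed formula at n = p+1.
This completes the induction.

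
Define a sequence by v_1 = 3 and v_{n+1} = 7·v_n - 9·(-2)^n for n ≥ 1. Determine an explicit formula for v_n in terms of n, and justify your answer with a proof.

Computing the first terms: v_1 = 3, v_2 = 39, v_3 = 237. This suggests v_n = (-2)^n + 5·7^(n - 1).
When n = 1: the formula gives 3 = 3 = v_1.
Inductive step: suppose the statement holds for some i ≥ 1, so v_i = (-2)^i + 5·7^(i - 1).
Then v_{i+1} = 7·v_i - 9·(-2)^i = 7·((-2)^i + 5·7^(i - 1)) - 9·(-2)^i = (-2)^(i + 1) + 5·7^i = (-2)^(i+1) + 5·7^((i+1) - 1),
which is the claimed formula at n = i+1.
By the principle of mathematical induction, the result holds for all n ≥ 1.

v_n = (-2)^n + 5·7^(n - 1)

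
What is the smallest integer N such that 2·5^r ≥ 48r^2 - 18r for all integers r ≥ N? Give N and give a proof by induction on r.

At r = 3: 250 < 378, so the inequality fails and N ≥ 4. We prove 2·5^r ≥ 48r^2 - 18r for all r ≥ 4.
Base case (r = 4): 2·5^r = 1250 and 48r^2 - 18r = 696, so 1250 ≥ 696.
For the inductive step, assume it holds for an arbitrary m ≥ 4, so 2·5^m ≥ 48m^2 - 18m.
Then 2·5^(m + 1) = 5·(2·5^m) ≥ 5·(48m^2 - 18m).
Also, for m ≥ 4 we have 5·(48m^2 - 18m) ≥ 48(m+1)^2 - 18(m+1), since 5·(48m^2 - 18m) − (48(m+1)^2 - 18(m+1)) = 192m^2 - 168m - 30, which is nonnegative for all m ≥ 4.
Combining, 2·5^(m + 1) ≥ 48(m+1)^2 - 18(m+1).
By the principle of mathematical induction, the result holds for all r ≥ 4.
Hence the smallest such N is 4.

N = 4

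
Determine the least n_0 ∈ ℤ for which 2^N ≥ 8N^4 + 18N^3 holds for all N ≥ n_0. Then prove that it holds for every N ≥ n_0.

n_0 = 21

At N = 20: 1048576 < 1424000, so the inequality fails and n_0 ≥ 21. We prove 2^N ≥ 8N^4 + 18N^3 for all N ≥ 21.
Base case (N = 21): 2^N = 2097152 and 8N^4 + 18N^3 = 1722546, so 2097152 ≥ 1722546.
Inductive step: assume the claim holds for N = i, so 2^i ≥ 8i^4 + 18i^3.
Then 2^(i + 1) = 2·(2^i) ≥ 2·(8i^4 + 18i^3).
Also, for i ≥ 21 we have 2·(8i^4 + 18i^3) ≥ 8(i+1)^4 + 18(i+1)^3, since 2·(8i^4 + 18i^3) − (8(i+1)^4 + 18(i+1)^3) = 8i^4 - 14i^3 - 102i^2 - 86i - 26, which is nonnegative for all i ≥ 21.
Combining, 2^(i + 1) ≥ 8(i+1)^4 + 18(i+1)^3.
This completes the induction.
Hence the smallest such n_0 is 21.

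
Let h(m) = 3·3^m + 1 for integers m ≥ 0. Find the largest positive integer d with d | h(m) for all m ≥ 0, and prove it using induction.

Computing the first values: h(0) = 4 and h(1) = 10; gcd(4, 10) = 2, so d ≤ 2.
We prove 2 | 3·3^m + 1 for all m ≥ 0 by induction on m.
When m = 0: h(0) = 4 = 2·(2), so 2 | h(0).
Suppose the result is true for m = j, i.e. 2 | h(j). Then
h(j+1) = 3·3^(j+1) + 1 = 3·(3·3^j + 1) - 2 = 3·h(j) - 2. The first term is divisible by 2 by the inductive hypothesis, and -2 is divisible by 2. Hence 2 | h(j+1).
This completes the induction.
Therefore the largest such d is 2.

d = 2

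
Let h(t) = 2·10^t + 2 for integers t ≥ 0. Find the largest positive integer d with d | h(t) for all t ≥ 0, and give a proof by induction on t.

Computing the first values: h(0) = 4 and h(1) = 22; gcd(4, 22) = 2, so d ≤ 2.
We prove 2 | 2·10^t + 2 for all t ≥ 0 by induction on t.
Base case (t = 0): h(0) = 4 = 2·(2), so 2 | h(0).
Inductive step: assume the claim holds for t = i, i.e. 2 | h(i). Then
h(i+1) = 2·10^(i+1) + 2 = 10·(2·10^i + 2) - 18 = 10·h(i) - 18. The first term is divisible by 2 by the inductive hypothesis, and -18 is divisible by 2. Hence 2 | h(i+1).
By the principle of mathematical induction, the result holds for all t ≥ 0.
Therefore the largest such d is 2.

d = 2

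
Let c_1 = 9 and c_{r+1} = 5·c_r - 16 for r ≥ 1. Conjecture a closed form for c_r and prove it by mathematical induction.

c_r = 5^r + 4

Computing the first terms: c_1 = 9, c_2 = 29, c_3 = 129. This suggests c_r = 5^r + 4.
Base step (r = 1): the formula gives 9 = 9 = c_1.
Suppose the result is true for r = j, so c_j = 5^j + 4.
Then c_{j+1} = 5·c_j - 16 = 5·(5^j + 4) - 16 = 5^(j + 1) + 4,
which is the claimed formula at r = j+1.
Hence, by induction on r, the claim holds for every r ≥ 1.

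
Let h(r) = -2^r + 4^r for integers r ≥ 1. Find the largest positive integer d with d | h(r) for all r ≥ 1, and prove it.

Computing the first values: h(1) = 2 and h(2) = 12; gcd(2, 12) = 2, so d ≤ 2.
We prove 2 | -2^r + 4^r for all r ≥ 1 by induction on r.
When r = 1: h(1) = 2 = 2·(1), so 2 | h(1).
Inductive step: suppose the statement holds for some j ≥ 1, i.e. 2 | h(j). Then
4^{j+1} − 2^{j+1} = 4·4^j − 2·2^j = 4·(4^j − 2^j) + (2)·2^j. The first term is divisible by 2 by the inductive hypothesis, and the second term (2)·2^j is divisible by 2 since 2 | 2. Hence 2 | h(j+1).
By induction, the statement is established for all r ≥ 1.
Therefore the largest such d is 2.

d = 2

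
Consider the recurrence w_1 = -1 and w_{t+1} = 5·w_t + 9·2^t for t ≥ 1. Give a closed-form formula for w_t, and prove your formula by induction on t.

Computing the first terms: w_1 = -1, w_2 = 13, w_3 = 101. This suggests w_t = -3·2^t + 5^t.
Base step (t = 1): the formula gives -1 = -1 = w_1.
Suppose the result is true for t = j, so w_j = -3·2^j + 5^j.
Then w_{j+1} = 5·w_j + 9·2^j = 5·(-3·2^j + 5^j) + 9·2^j = -3·2^(j + 1) + 5^(j + 1),
which is the claimed formula at t = j+1.
By induction, the statement is established for all t ≥ 1.

w_t = -3·2^t + 5^t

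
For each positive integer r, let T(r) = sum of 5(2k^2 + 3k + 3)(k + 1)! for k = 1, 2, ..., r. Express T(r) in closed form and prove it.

We claim T(r) = (10r + 5)(r + 2)! - 10 for all r ≥ 1.
Base case (r = 1): T(1) = 80, and the closed form gives 80. They agree.
For the inductive step, assume it holds for an arbitrary k ≥ 1, so T(k) = (10k + 5)(k + 2)! - 10.
Then T(k+1) = T(k) + (5(2k^2 + 7k + 8)(k + 2)!) = ((10k + 5)(k + 2)! - 10) + (5(2k^2 + 7k + 8)(k + 2)!).
Simplifying, T(k+1) = (10(k+1) + 5)((k+1) + 2)! - 10,
which is the closed form with r = k+1.
By the principle of mathematical induction, the result holds for all r ≥ 1.

T(r) = (10r + 5)(r + 2)! - 10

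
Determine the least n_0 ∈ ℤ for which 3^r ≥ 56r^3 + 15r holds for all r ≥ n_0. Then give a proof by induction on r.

At r = 9: 19683 < 40959, so the inequality fails and n_0 ≥ 10. We prove 3^r ≥ 56r^3 + 15r for all r ≥ 10.
When r = 10: 3^r = 59049 and 56r^3 + 15r = 56150, so 59049 ≥ 56150.
Suppose the result is true for r = k, so 3^k ≥ 56k^3 + 15k.
Then 3^(k + 1) = 3·(3^k) ≥ 3·(56k^3 + 15k).
Also, for k ≥ 10 we have 3·(56k^3 + 15k) ≥ 56(k+1)^3 + 15(k+1), since 3·(56k^3 + 15k) − (56(k+1)^3 + 15(k+1)) = 112k^3 - 168k^2 - 138k - 71, which is nonnegative for all k ≥ 10.
Combining, 3^(k + 1) ≥ 56(k+1)^3 + 15(k+1).
This completes the induction.
Hence the smallest such n_0 is 10.

n_0 = 10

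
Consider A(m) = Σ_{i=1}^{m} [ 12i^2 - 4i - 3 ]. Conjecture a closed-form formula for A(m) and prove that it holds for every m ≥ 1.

We claim A(m) = m(2m - 1)(2m + 3) for all m ≥ 1.
Base case (m = 1): A(1) = 5, and the closed form gives 5. They agree.
Inductive step: suppose the statement holds for some i ≥ 1, so A(i) = i(4i^2 + 4i - 3).
Then A(i+1) = A(i) + (12i^2 + 20i + 5) = (i(4i^2 + 4i - 3)) + (12i^2 + 20i + 5).
Simplifying, A(i+1) = (i + 1)(2i + 1)(2i + 5) = (i+1)(2(i+1) - 1)(2(i+1) + 3),
which is the closed form with m = i+1.
Hence, by induction on m, the claim holds for every m ≥ 1.

A(m) = m(2m - 1)(2m + 3)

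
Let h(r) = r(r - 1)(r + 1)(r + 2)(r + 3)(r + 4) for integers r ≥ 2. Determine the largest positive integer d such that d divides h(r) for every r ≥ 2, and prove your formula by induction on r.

d = 720

Computing the first values: h(2) = 720 and h(3) = 5040; gcd(720, 5040) = 720, so d ≤ 720.
We prove 720 | r(r - 1)(r + 1)(r + 2)(r + 3)(r + 4) for all r ≥ 2 by induction on r.
Base case (r = 2): h(2) = 720 = 720·(1), so 720 | h(2).
For the inductive step, assume it holds for an arbitrary i ≥ 2, i.e. 720 | h(i). Then
h(i+1) − h(i) = i·(i+1)·(i+2)·(i+3)·(i+4)·(i+5) − (i-1)·i·(i+1)·(i+2)·(i+3)·(i+4) = i·(i+1)·(i+2)·(i+3)·(i+4)·[(i+5) − (i-1)] = 6·i·(i+1)·(i+2)·(i+3)·(i+4). The product of 5 consecutive integers is divisible by (5)! = 120, so h(i+1) − h(i) is divisible by 6·120 = 720. By the inductive hypothesis 720 | h(i), hence 720 | h(i+1).
Hence, by induction on r, the claim holds for every r ≥ 2.
Therefore the largest such d is 720.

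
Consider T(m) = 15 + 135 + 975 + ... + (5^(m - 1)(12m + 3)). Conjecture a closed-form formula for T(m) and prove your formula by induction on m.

T(m) = 3·5^m·m

We claim T(m) = 3·5^m·m for all m ≥ 1.
Base case (m = 1): T(1) = 15, and the closed form gives 15. They agree.
Inductive step: assume the claim holds for m = r, so T(r) = 3·5^r·r.
Then T(r+1) = T(r) + (5^r(12r + 15)) = (3·5^r·r) + (5^r(12r + 15)).
Simplifying, T(r+1) = 15·5^r(r + 1) = 3·5^(r+1)·(r+1),
which is the closed form with m = r+1.
This completes the induction.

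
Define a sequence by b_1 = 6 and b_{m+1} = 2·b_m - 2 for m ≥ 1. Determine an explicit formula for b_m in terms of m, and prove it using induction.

b_m = 2^(m + 1) + 2

Computing the first terms: b_1 = 6, b_2 = 10, b_3 = 18. This suggests b_m = 2^(m + 1) + 2.
For the base case m = 1: the formula gives 6 = 6 = b_1.
Suppose the result is true for m = r, so b_r = 2^(r + 1) + 2.
Then b_{r+1} = 2·b_r - 2 = 2·(2^(r + 1) + 2) - 2 = 2^(r + 2) + 2 = 2^((r+1) + 1) + 2,
which is the claimed formula at m = r+1.
Hence, by induction on m, the claim holds for every m ≥ 1.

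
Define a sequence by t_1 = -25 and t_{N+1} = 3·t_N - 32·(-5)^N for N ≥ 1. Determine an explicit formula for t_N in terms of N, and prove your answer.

t_N = 4(-5)^N - 5·3^(N - 1)

Computing the first terms: t_1 = -25, t_2 = 85, t_3 = -545. This suggests t_N = 4(-5)^N - 5·3^(N - 1).
Base case (N = 1): the formula gives -25 = -25 = t_1.
For the inductive step, assume it holds for an arbitrary k ≥ 1, so t_k = 4(-5)^k - 5·3^(k - 1).
Then t_{k+1} = 3·t_k - 32·(-5)^k = 3·(4(-5)^k - 5·3^(k - 1)) - 32·(-5)^k = 4(-5)^(k + 1) - 5·3^k = 4(-5)^(k+1) - 5·3^((k+1) - 1),
which is the claimed formula at N = k+1.
By the principle of mathematical induction, the result holds for all N ≥ 1.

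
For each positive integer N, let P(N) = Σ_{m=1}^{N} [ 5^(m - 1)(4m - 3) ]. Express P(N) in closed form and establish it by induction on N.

P(N) = 5^N(N - 1) + 1

We claim P(N) = 5^N(N - 1) + 1 for all N ≥ 1.
Base case (N = 1): P(1) = 1, and the closed form gives 1. They agree.
Inductive step: assume the claim holds for N = m, so P(m) = 5^m(m - 1) + 1.
Then P(m+1) = P(m) + (5^m(4m + 1)) = (5^m(m - 1) + 1) + (5^m(4m + 1)).
Simplifying, P(m+1) = 5^(m + 1)m + 1 = 5^(m+1)((m+1) - 1) + 1,
which is the closed form with N = m+1.
Hence, by induction on N, the claim holds for every N ≥ 1.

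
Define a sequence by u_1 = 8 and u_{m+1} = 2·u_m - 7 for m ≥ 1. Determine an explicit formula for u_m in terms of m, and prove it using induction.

u_m = 2^(m - 1) + 7

Computing the first terms: u_1 = 8, u_2 = 9, u_3 = 11. This suggests u_m = 2^(m - 1) + 7.
When m = 1: the formula gives 8 = 8 = u_1.
Suppose the result is true for m = r, so u_r = 2^(r - 1) + 7.
Then u_{r+1} = 2·u_r - 7 = 2·(2^(r - 1) + 7) - 7 = 2^r + 7 = 2^((r+1) - 1) + 7,
which is the claimed formula at m = r+1.
By induction, the statement is established for all m ≥ 1.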